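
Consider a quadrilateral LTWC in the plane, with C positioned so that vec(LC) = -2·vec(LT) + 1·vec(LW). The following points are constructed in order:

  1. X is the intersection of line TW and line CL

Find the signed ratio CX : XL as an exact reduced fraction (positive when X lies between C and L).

Choose coordinates L = (0, 0), T = (1, 0), W = (0, 1), C = (-2, 1).
1. X is the intersection of line TW and line CL ⇒ X = (2, -1)
X = C + t·(L−C) with t = 2, so CX:XL = t:(1−t) = 2:-1

CX:XL = -2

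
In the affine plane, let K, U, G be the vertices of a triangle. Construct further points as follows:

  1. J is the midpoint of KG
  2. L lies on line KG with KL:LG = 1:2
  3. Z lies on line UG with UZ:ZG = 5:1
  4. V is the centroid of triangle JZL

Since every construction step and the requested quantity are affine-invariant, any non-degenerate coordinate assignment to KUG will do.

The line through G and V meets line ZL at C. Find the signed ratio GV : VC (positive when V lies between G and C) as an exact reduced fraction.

Set K = (0, 0), U = (1, 0), G = (0, 1); any affine frame gives the same invariant.
1. J is the midpoint of KG ⇒ J = (0, 1/2)
2. L lies on line KG with KL:LG = 1:2 ⇒ L = (0, 1/3)
3. Z lies on line UG with UZ:ZG = 5:1 ⇒ Z = (1/6, 5/6)
4. V is the centroid of triangle JZL ⇒ V = (1/18, 5/9)
line GV meets ZL at C = (2/33, 17/33)
V = G + t·(C−G) with t = 11/12, so GV:VC = 11/12:1/12

GV:VC = 11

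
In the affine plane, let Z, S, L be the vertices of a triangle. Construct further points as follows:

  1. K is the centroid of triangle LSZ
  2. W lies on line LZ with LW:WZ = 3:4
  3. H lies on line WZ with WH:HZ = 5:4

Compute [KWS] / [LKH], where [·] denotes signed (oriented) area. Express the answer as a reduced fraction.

[KWS]:[LKH] = 9/47

Work in coordinates with Z = (0, 0), S = (1, 0), L = (0, 1).
1. K is the centroid of triangle LSZ ⇒ K = (1/3, 1/3)
2. W lies on line LZ with LW:WZ = 3:4 ⇒ W = (0, 4/7)
3. H lies on line WZ with WH:HZ = 5:4 ⇒ H = (0, 16/63)
2·[KWS] = -1/21, 2·[LKH] = -47/189
[KWS]:[LKH] = -1/21:-47/189 = 9/47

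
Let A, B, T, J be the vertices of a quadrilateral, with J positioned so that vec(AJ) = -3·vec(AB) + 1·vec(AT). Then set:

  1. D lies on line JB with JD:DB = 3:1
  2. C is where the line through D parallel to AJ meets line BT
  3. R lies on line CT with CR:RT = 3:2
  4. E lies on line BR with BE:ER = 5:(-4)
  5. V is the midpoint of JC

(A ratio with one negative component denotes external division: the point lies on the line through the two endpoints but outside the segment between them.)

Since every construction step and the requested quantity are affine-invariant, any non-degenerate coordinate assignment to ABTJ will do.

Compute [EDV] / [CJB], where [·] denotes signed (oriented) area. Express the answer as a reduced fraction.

[EDV]:[CJB] = 43/8

Work in coordinates with A = (0, 0), B = (1, 0), T = (0, 1), J = (-3, 1).
1. D lies on line JB with JD:DB = 3:1 ⇒ D = (0, 1/4)
2. C is where the line through D parallel to AJ meets line BT ⇒ C = (9/8, -1/8)
3. R lies on line CT with CR:RT = 3:2 ⇒ R = (9/20, 11/20)
4. E lies on line BR with BE:ER = 5:(-4) ⇒ E = (-7/4, 11/4)
5. V is the midpoint of JC ⇒ V = (-15/16, 7/16)
2·[EDV] = -129/64, 2·[CJB] = -3/8
[EDV]:[CJB] = -129/64:-3/8 = 43/8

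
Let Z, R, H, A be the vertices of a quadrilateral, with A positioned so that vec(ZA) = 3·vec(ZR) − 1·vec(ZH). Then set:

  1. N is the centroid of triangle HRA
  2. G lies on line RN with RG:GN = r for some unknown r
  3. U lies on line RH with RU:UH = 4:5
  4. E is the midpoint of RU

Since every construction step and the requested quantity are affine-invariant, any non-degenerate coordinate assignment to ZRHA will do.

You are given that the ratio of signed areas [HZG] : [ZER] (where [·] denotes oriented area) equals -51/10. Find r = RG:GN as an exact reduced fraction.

Work in coordinates with Z = (0, 0), R = (1, 0), H = (0, 1), A = (3, -1).
1. N is the centroid of triangle HRA ⇒ N = (4/3, 0)
2. With RG:GN = r, write λ = r/(r+1) so G = R + λ·(N−R); G is affine-linear in λ
3. U lies on line RH with RU:UH = 4:5 ⇒ U = (5/9, 4/9)
4. E is the midpoint of RU ⇒ E = (7/9, 2/9)
Every point depending on G is an affine combination of G and λ-independent points, so each such coordinate is linear in λ; the λ² term in each signed area is a multiple of (N−R)×(N−R) = 0, so 2·[HZG] and 2·[ZER] are each linear in λ. Evaluating at λ=0 and λ=1:
  2·[HZG] = 1/3·λ + 1,   2·[ZER] = -2/9
So [HZG]:[ZER] = (1/3·λ + 1) / (-2/9). Setting this equal to -51/10:
  1/3·λ + 1 = -51/10·(-2/9)  ⇒  λ = 2/5
Then r = λ/(1−λ) = (2/5)/(3/5) = 2/3. Check: with r = 2/3, G = (17/15, 0) and [HZG]:[ZER] = -51/10 as required.

r = 2/3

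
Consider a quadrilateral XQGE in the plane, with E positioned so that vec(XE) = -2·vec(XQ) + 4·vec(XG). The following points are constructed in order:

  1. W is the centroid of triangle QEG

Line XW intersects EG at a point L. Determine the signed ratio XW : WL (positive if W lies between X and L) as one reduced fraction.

Choose coordinates X = (0, 0), Q = (1, 0), G = (0, 1), E = (-2, 4).
1. W is the centroid of triangle QEG ⇒ W = (-1/3, 5/3)
line XW meets EG at L = (-2/7, 10/7)
W = X + t·(L−X) with t = 7/6, so XW:WL = 7/6:-1/6

XW:WL = -7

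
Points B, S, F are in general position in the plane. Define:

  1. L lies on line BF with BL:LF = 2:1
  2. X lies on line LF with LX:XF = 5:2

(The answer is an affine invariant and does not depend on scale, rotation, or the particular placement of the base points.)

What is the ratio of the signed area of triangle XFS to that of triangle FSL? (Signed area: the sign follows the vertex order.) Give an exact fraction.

[XFS]:[FSL] = 2/7

Set B = (0, 0), S = (1, 0), F = (0, 1); any affine frame gives the same invariant.
1. L lies on line BF with BL:LF = 2:1 ⇒ L = (0, 2/3)
2. X lies on line LF with LX:XF = 5:2 ⇒ X = (0, 19/21)
2·[XFS] = -2/21, 2·[FSL] = -1/3
[XFS]:[FSL] = -2/21:-1/3 = 2/7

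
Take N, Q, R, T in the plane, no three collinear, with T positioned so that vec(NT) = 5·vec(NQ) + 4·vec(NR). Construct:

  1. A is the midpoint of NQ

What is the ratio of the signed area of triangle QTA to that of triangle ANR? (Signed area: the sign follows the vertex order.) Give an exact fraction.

Assign N = (0, 0), Q = (1, 0), R = (0, 1), T = (5, 4) — the answer is frame-independent, so this choice is without loss of generality.
1. A is the midpoint of NQ ⇒ A = (1/2, 0)
2·[QTA] = 2, 2·[ANR] = -1/2
[QTA]:[ANR] = 2:-1/2 = -4

[QTA]:[ANR] = -4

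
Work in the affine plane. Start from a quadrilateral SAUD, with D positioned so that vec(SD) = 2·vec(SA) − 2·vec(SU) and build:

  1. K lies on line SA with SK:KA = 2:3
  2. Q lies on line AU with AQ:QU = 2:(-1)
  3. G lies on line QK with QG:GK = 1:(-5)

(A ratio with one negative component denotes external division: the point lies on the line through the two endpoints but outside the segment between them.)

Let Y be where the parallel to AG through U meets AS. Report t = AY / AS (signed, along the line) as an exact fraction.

t = 3/50

Set S = (0, 0), A = (1, 0), U = (0, 1), D = (2, -2); any affine frame gives the same invariant.
1. K lies on line SA with SK:KA = 2:3 ⇒ K = (2/5, 0)
2. Q lies on line AU with AQ:QU = 2:(-1) ⇒ Q = (-1, 2)
3. G lies on line QK with QG:GK = 1:(-5) ⇒ G = (-27/20, 5/2)
through U parallel to AG: direction (-47/20, 5/2); meets AS at Y = (47/50, 0)
Y = A + t·(S−A) with t = 3/50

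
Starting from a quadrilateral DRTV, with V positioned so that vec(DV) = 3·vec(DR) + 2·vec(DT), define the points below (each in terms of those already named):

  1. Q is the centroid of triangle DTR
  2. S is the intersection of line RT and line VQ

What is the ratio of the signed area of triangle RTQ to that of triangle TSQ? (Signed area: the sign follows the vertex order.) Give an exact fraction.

Set D = (0, 0), R = (1, 0), T = (0, 1), V = (3, 2); any affine frame gives the same invariant.
1. Q is the centroid of triangle DTR ⇒ Q = (1/3, 1/3)
2. S is the intersection of line RT and line VQ ⇒ S = (7/13, 6/13)
2·[RTQ] = 1/3, 2·[TSQ] = -7/39
[RTQ]:[TSQ] = 1/3:-7/39 = -13/7

[RTQ]:[TSQ] = -13/7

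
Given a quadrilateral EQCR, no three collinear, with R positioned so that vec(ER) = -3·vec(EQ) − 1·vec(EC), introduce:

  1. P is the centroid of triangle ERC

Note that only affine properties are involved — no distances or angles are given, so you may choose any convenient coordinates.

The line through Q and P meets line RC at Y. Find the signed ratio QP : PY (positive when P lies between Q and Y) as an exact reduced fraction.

QP:PY = 4

Assign E = (0, 0), Q = (1, 0), C = (0, 1), R = (-3, -1) — the answer is frame-independent, so this choice is without loss of generality.
1. P is the centroid of triangle ERC ⇒ P = (-1, 0)
line QP meets RC at Y = (-3/2, 0)
P = Q + t·(Y−Q) with t = 4/5, so QP:PY = 4/5:1/5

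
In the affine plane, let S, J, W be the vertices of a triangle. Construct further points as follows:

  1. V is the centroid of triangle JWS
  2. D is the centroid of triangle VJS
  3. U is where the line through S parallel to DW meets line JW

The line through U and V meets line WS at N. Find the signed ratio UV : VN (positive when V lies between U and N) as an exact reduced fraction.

Assign S = (0, 0), J = (1, 0), W = (0, 1) — the answer is frame-independent, so this choice is without loss of generality.
1. V is the centroid of triangle JWS ⇒ V = (1/3, 1/3)
2. D is the centroid of triangle VJS ⇒ D = (4/9, 1/9)
3. U is where the line through S parallel to DW meets line JW ⇒ U = (-1, 2)
line UV meets WS at N = (0, 3/4)
V = U + t·(N−U) with t = 4/3, so UV:VN = 4/3:-1/3

UV:VN = -4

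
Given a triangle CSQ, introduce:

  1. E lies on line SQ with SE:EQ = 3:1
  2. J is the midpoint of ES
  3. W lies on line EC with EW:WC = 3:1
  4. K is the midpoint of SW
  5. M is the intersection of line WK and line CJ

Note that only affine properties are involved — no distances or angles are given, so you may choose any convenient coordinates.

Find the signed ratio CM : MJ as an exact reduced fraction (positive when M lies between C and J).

CM:MJ = 2/3

Work in coordinates with C = (0, 0), S = (1, 0), Q = (0, 1).
1. E lies on line SQ with SE:EQ = 3:1 ⇒ E = (1/4, 3/4)
2. J is the midpoint of ES ⇒ J = (5/8, 3/8)
3. W lies on line EC with EW:WC = 3:1 ⇒ W = (1/16, 3/16)
4. K is the midpoint of SW ⇒ K = (17/32, 3/32)
5. M is the intersection of line WK and line CJ ⇒ M = (1/4, 3/20)
M = C + t·(J−C) with t = 2/5, so CM:MJ = t:(1−t) = 2/5:3/5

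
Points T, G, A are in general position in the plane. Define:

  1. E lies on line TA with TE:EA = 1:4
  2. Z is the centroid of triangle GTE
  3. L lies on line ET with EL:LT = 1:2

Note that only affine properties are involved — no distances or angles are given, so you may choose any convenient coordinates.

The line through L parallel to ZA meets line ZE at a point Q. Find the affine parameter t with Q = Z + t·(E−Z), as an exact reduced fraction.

t = 13/12

Work in coordinates with T = (0, 0), G = (1, 0), A = (0, 1).
1. E lies on line TA with TE:EA = 1:4 ⇒ E = (0, 1/5)
2. Z is the centroid of triangle GTE ⇒ Z = (1/3, 1/15)
3. L lies on line ET with EL:LT = 1:2 ⇒ L = (0, 2/15)
through L parallel to ZA: direction (-1/3, 14/15); meets ZE at Q = (-1/36, 19/90)
Q = Z + t·(E−Z) with t = 13/12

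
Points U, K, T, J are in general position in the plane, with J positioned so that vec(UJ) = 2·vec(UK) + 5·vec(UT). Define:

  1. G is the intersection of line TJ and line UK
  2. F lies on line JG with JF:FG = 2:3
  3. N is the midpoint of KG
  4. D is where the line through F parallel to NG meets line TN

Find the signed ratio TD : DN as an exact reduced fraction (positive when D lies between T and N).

TD:DN = -2/3

Work in coordinates with U = (0, 0), K = (1, 0), T = (0, 1), J = (2, 5).
1. G is the intersection of line TJ and line UK ⇒ G = (-1/2, 0)
2. F lies on line JG with JF:FG = 2:3 ⇒ F = (1, 3)
3. N is the midpoint of KG ⇒ N = (1/4, 0)
4. D is where the line through F parallel to NG meets line TN ⇒ D = (-1/2, 3)
D = T + t·(N−T) with t = -2, so TD:DN = t:(1−t) = -2:3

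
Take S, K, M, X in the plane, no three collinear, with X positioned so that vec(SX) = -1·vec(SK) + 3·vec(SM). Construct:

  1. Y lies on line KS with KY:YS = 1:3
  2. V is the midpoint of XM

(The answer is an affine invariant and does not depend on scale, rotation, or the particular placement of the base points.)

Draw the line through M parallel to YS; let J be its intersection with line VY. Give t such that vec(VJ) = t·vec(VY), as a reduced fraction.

t = 1/2

Work in coordinates with S = (0, 0), K = (1, 0), M = (0, 1), X = (-1, 3).
1. Y lies on line KS with KY:YS = 1:3 ⇒ Y = (3/4, 0)
2. V is the midpoint of XM ⇒ V = (-1/2, 2)
through M parallel to YS: direction (-3/4, 0); meets VY at J = (1/8, 1)
J = V + t·(Y−V) with t = 1/2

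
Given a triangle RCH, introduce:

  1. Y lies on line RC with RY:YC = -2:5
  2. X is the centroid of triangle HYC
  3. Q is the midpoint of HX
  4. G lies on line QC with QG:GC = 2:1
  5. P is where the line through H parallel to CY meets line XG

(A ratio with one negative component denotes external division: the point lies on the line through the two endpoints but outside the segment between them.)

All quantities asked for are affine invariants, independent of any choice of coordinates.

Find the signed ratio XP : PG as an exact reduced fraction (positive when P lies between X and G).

Set R = (0, 0), C = (1, 0), H = (0, 1); any affine frame gives the same invariant.
1. Y lies on line RC with RY:YC = -2:5 ⇒ Y = (-2/3, 0)
2. X is the centroid of triangle HYC ⇒ X = (1/9, 1/3)
3. Q is the midpoint of HX ⇒ Q = (1/18, 2/3)
4. G lies on line QC with QG:GC = 2:1 ⇒ G = (37/54, 2/9)
5. P is where the line through H parallel to CY meets line XG ⇒ P = (-10/3, 1)
P = X + t·(G−X) with t = -6, so XP:PG = t:(1−t) = -6:7

XP:PG = -6/7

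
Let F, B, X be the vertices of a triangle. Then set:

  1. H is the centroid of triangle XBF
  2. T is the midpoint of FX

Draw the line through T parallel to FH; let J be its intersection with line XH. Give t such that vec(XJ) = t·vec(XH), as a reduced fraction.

t = 1/2

Work in coordinates with F = (0, 0), B = (1, 0), X = (0, 1).
1. H is the centroid of triangle XBF ⇒ H = (1/3, 1/3)
2. T is the midpoint of FX ⇒ T = (0, 1/2)
through T parallel to FH: direction (1/3, 1/3); meets XH at J = (1/6, 2/3)
J = X + t·(H−X) with t = 1/2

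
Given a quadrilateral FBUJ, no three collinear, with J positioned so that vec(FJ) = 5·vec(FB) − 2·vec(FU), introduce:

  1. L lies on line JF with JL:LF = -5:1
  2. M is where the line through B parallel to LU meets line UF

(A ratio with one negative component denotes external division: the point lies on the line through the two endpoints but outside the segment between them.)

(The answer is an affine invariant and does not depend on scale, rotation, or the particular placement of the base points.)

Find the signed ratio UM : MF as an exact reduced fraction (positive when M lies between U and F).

UM:MF = -7/2

Assign F = (0, 0), B = (1, 0), U = (0, 1), J = (5, -2) — the answer is frame-independent, so this choice is without loss of generality.
1. L lies on line JF with JL:LF = -5:1 ⇒ L = (-5/4, 1/2)
2. M is where the line through B parallel to LU meets line UF ⇒ M = (0, -2/5)
M = U + t·(F−U) with t = 7/5, so UM:MF = t:(1−t) = 7/5:-2/5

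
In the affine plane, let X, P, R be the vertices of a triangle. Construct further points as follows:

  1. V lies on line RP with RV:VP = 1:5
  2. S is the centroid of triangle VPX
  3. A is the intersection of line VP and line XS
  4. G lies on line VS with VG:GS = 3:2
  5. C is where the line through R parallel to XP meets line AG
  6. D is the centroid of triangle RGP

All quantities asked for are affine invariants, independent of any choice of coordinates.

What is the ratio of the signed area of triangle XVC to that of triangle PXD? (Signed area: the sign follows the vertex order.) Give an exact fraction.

[XVC]:[PXD] = -8/3

Set X = (0, 0), P = (1, 0), R = (0, 1); any affine frame gives the same invariant.
1. V lies on line RP with RV:VP = 1:5 ⇒ V = (1/6, 5/6)
2. S is the centroid of triangle VPX ⇒ S = (7/18, 5/18)
3. A is the intersection of line VP and line XS ⇒ A = (7/12, 5/12)
4. G lies on line VS with VG:GS = 3:2 ⇒ G = (3/10, 1/2)
5. C is where the line through R parallel to XP meets line AG ⇒ C = (-7/5, 1)
6. D is the centroid of triangle RGP ⇒ D = (13/30, 1/2)
2·[XVC] = 4/3, 2·[PXD] = -1/2
[XVC]:[PXD] = 4/3:-1/2 = -8/3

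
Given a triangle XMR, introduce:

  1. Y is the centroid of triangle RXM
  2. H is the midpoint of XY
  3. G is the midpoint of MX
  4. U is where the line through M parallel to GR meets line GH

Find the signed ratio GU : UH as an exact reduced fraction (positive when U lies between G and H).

GU:UH = -2/3

Choose coordinates X = (0, 0), M = (1, 0), R = (0, 1).
1. Y is the centroid of triangle RXM ⇒ Y = (1/3, 1/3)
2. H is the midpoint of XY ⇒ H = (1/6, 1/6)
3. G is the midpoint of MX ⇒ G = (1/2, 0)
4. U is where the line through M parallel to GR meets line GH ⇒ U = (7/6, -1/3)
U = G + t·(H−G) with t = -2, so GU:UH = t:(1−t) = -2:3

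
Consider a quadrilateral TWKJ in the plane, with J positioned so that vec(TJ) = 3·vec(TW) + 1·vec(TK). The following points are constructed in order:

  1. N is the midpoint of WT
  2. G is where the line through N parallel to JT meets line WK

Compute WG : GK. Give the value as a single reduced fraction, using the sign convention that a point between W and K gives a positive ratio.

Choose coordinates T = (0, 0), W = (1, 0), K = (0, 1), J = (3, 1).
1. N is the midpoint of WT ⇒ N = (1/2, 0)
2. G is where the line through N parallel to JT meets line WK ⇒ G = (7/8, 1/8)
G = W + t·(K−W) with t = 1/8, so WG:GK = t:(1−t) = 1/8:7/8

WG:GK = 1/7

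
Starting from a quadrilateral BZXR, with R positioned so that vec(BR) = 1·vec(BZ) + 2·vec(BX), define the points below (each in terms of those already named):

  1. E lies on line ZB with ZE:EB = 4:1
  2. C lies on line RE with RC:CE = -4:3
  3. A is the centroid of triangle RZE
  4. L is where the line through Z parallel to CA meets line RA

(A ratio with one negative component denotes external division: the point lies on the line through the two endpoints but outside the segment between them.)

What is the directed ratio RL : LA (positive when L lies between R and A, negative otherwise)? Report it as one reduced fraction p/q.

RL:LA = -11/7

Assign B = (0, 0), Z = (1, 0), X = (0, 1), R = (1, 2) — the answer is frame-independent, so this choice is without loss of generality.
1. E lies on line ZB with ZE:EB = 4:1 ⇒ E = (1/5, 0)
2. C lies on line RE with RC:CE = -4:3 ⇒ C = (-11/5, -6)
3. A is the centroid of triangle RZE ⇒ A = (11/15, 2/3)
4. L is where the line through Z parallel to CA meets line RA ⇒ L = (4/15, -5/3)
L = R + t·(A−R) with t = 11/4, so RL:LA = t:(1−t) = 11/4:-7/4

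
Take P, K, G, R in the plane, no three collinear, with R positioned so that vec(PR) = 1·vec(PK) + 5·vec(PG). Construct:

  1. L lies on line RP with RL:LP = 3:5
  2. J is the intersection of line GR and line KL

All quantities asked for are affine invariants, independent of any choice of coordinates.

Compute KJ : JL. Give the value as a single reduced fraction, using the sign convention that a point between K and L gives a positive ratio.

KJ:JL = -40/3

Set P = (0, 0), K = (1, 0), G = (0, 1), R = (1, 5); any affine frame gives the same invariant.
1. L lies on line RP with RL:LP = 3:5 ⇒ L = (5/8, 25/8)
2. J is the intersection of line GR and line KL ⇒ J = (22/37, 125/37)
J = K + t·(L−K) with t = 40/37, so KJ:JL = t:(1−t) = 40/37:-3/37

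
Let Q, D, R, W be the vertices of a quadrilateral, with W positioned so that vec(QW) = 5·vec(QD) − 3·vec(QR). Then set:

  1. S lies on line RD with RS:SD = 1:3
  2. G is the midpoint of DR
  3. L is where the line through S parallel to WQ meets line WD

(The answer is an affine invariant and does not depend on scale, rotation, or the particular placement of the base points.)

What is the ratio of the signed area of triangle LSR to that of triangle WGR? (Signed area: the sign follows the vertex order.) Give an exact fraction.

Work in coordinates with Q = (0, 0), D = (1, 0), R = (0, 1), W = (5, -3).
1. S lies on line RD with RS:SD = 1:3 ⇒ S = (1/4, 3/4)
2. G is the midpoint of DR ⇒ G = (1/2, 1/2)
3. L is where the line through S parallel to WQ meets line WD ⇒ L = (-1, 3/2)
2·[LSR] = 1/8, 2·[WGR] = -1/2
[LSR]:[WGR] = 1/8:-1/2 = -1/4

[LSR]:[WGR] = -1/4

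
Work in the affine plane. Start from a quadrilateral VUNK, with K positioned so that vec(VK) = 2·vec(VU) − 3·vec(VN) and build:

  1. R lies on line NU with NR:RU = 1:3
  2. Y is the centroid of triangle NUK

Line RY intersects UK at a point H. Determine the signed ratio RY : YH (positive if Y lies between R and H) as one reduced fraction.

Work in coordinates with V = (0, 0), U = (1, 0), N = (0, 1), K = (2, -3).
1. R lies on line NU with NR:RU = 1:3 ⇒ R = (1/4, 3/4)
2. Y is the centroid of triangle NUK ⇒ Y = (1, -2/3)
line RY meets UK at H = (8/5, -9/5)
Y = R + t·(H−R) with t = 5/9, so RY:YH = 5/9:4/9

RY:YH = 5/4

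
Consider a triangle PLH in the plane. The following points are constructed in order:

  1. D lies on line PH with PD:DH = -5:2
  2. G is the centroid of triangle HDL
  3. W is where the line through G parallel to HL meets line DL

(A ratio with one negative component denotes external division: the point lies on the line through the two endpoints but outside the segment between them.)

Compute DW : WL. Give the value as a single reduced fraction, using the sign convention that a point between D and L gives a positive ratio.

Assign P = (0, 0), L = (1, 0), H = (0, 1) — the answer is frame-independent, so this choice is without loss of generality.
1. D lies on line PH with PD:DH = -5:2 ⇒ D = (0, 5/3)
2. G is the centroid of triangle HDL ⇒ G = (1/3, 8/9)
3. W is where the line through G parallel to HL meets line DL ⇒ W = (2/3, 5/9)
W = D + t·(L−D) with t = 2/3, so DW:WL = t:(1−t) = 2/3:1/3

DW:WL = 2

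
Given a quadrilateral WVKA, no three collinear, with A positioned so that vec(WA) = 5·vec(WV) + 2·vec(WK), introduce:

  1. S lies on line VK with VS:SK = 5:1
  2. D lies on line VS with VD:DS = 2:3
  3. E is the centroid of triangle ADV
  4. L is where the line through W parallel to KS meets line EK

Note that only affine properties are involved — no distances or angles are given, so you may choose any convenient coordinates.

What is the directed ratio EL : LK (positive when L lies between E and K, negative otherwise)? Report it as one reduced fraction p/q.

EL:LK = -3

Assign W = (0, 0), V = (1, 0), K = (0, 1), A = (5, 2) — the answer is frame-independent, so this choice is without loss of generality.
1. S lies on line VK with VS:SK = 5:1 ⇒ S = (1/6, 5/6)
2. D lies on line VS with VD:DS = 2:3 ⇒ D = (2/3, 1/3)
3. E is the centroid of triangle ADV ⇒ E = (20/9, 7/9)
4. L is where the line through W parallel to KS meets line EK ⇒ L = (-10/9, 10/9)
L = E + t·(K−E) with t = 3/2, so EL:LK = t:(1−t) = 3/2:-1/2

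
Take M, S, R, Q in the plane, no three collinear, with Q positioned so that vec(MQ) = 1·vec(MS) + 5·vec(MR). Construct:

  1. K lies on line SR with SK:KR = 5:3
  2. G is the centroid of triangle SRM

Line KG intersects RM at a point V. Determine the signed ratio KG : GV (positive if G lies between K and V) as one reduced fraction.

KG:GV = 1/8

Choose coordinates M = (0, 0), S = (1, 0), R = (0, 1), Q = (1, 5).
1. K lies on line SR with SK:KR = 5:3 ⇒ K = (3/8, 5/8)
2. G is the centroid of triangle SRM ⇒ G = (1/3, 1/3)
line KG meets RM at V = (0, -2)
G = K + t·(V−K) with t = 1/9, so KG:GV = 1/9:8/9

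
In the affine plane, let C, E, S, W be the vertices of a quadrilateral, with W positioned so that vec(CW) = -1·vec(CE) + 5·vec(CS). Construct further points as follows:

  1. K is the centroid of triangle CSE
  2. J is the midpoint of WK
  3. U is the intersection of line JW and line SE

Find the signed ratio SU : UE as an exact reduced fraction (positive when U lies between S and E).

Work in coordinates with C = (0, 0), E = (1, 0), S = (0, 1), W = (-1, 5).
1. K is the centroid of triangle CSE ⇒ K = (1/3, 1/3)
2. J is the midpoint of WK ⇒ J = (-1/3, 8/3)
3. U is the intersection of line JW and line SE ⇒ U = (1/5, 4/5)
U = S + t·(E−S) with t = 1/5, so SU:UE = t:(1−t) = 1/5:4/5

SU:UE = 1/4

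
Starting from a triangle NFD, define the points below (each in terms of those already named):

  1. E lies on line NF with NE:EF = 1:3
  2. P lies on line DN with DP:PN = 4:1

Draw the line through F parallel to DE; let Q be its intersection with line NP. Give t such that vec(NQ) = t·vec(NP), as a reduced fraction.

t = 20

Choose coordinates N = (0, 0), F = (1, 0), D = (0, 1).
1. E lies on line NF with NE:EF = 1:3 ⇒ E = (1/4, 0)
2. P lies on line DN with DP:PN = 4:1 ⇒ P = (0, 1/5)
through F parallel to DE: direction (1/4, -1); meets NP at Q = (0, 4)
Q = N + t·(P−N) with t = 20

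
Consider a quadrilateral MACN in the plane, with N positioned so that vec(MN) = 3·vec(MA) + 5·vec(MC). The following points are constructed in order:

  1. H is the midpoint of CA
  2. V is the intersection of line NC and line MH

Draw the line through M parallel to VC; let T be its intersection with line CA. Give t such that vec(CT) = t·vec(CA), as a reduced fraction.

Set M = (0, 0), A = (1, 0), C = (0, 1), N = (3, 5); any affine frame gives the same invariant.
1. H is the midpoint of CA ⇒ H = (1/2, 1/2)
2. V is the intersection of line NC and line MH ⇒ V = (-3, -3)
through M parallel to VC: direction (3, 4); meets CA at T = (3/7, 4/7)
T = C + t·(A−C) with t = 3/7

t = 3/7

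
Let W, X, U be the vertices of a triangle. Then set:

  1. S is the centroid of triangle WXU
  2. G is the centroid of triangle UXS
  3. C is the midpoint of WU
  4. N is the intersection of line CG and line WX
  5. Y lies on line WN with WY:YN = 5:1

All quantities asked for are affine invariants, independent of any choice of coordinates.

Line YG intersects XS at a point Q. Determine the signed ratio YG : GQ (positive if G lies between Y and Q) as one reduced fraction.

Work in coordinates with W = (0, 0), X = (1, 0), U = (0, 1).
1. S is the centroid of triangle WXU ⇒ S = (1/3, 1/3)
2. G is the centroid of triangle UXS ⇒ G = (4/9, 4/9)
3. C is the midpoint of WU ⇒ C = (0, 1/2)
4. N is the intersection of line CG and line WX ⇒ N = (4, 0)
5. Y lies on line WN with WY:YN = 5:1 ⇒ Y = (10/3, 0)
line YG meets XS at Q = (-1/27, 14/27)
G = Y + t·(Q−Y) with t = 6/7, so YG:GQ = 6/7:1/7

YG:GQ = 6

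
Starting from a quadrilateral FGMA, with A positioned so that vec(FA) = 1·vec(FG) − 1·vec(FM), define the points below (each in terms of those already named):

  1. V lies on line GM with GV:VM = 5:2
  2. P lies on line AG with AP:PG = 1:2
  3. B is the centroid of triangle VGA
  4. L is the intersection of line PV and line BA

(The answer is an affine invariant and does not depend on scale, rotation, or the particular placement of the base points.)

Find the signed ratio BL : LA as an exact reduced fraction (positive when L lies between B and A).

Set F = (0, 0), G = (1, 0), M = (0, 1), A = (1, -1); any affine frame gives the same invariant.
1. V lies on line GM with GV:VM = 5:2 ⇒ V = (2/7, 5/7)
2. P lies on line AG with AP:PG = 1:2 ⇒ P = (1, -2/3)
3. B is the centroid of triangle VGA ⇒ B = (16/21, -2/21)
4. L is the intersection of line PV and line BA ⇒ L = (23/28, -9/28)
L = B + t·(A−B) with t = 1/4, so BL:LA = t:(1−t) = 1/4:3/4

BL:LA = 1/3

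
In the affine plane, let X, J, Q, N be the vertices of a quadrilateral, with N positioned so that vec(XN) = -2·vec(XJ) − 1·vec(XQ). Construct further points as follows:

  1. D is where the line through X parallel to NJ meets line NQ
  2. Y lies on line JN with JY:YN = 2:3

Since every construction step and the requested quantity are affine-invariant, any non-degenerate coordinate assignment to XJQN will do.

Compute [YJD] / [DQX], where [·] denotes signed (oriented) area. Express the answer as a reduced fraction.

Set X = (0, 0), J = (1, 0), Q = (0, 1), N = (-2, -1); any affine frame gives the same invariant.
1. D is where the line through X parallel to NJ meets line NQ ⇒ D = (-3/2, -1/2)
2. Y lies on line JN with JY:YN = 2:3 ⇒ Y = (-1/5, -2/5)
2·[YJD] = 2/5, 2·[DQX] = -3/2
[YJD]:[DQX] = 2/5:-3/2 = -4/15

[YJD]:[DQX] = -4/15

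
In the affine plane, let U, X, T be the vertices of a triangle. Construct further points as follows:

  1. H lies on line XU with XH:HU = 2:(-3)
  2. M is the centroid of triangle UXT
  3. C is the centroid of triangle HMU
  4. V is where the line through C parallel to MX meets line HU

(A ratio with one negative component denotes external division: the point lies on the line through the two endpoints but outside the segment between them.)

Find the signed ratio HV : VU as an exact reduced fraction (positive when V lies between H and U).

Work in coordinates with U = (0, 0), X = (1, 0), T = (0, 1).
1. H lies on line XU with XH:HU = 2:(-3) ⇒ H = (3, 0)
2. M is the centroid of triangle UXT ⇒ M = (1/3, 1/3)
3. C is the centroid of triangle HMU ⇒ C = (10/9, 1/9)
4. V is where the line through C parallel to MX meets line HU ⇒ V = (4/3, 0)
V = H + t·(U−H) with t = 5/9, so HV:VU = t:(1−t) = 5/9:4/9

HV:VU = 5/4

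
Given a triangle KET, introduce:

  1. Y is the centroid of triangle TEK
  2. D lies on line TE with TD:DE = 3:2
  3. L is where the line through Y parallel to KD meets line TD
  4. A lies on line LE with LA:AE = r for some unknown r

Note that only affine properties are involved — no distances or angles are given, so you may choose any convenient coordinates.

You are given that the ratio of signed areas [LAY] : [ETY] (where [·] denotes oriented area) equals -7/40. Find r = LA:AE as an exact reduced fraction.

r = 3/5

Set K = (0, 0), E = (1, 0), T = (0, 1); any affine frame gives the same invariant.
1. Y is the centroid of triangle TEK ⇒ Y = (1/3, 1/3)
2. D lies on line TE with TD:DE = 3:2 ⇒ D = (3/5, 2/5)
3. L is where the line through Y parallel to KD meets line TD ⇒ L = (8/15, 7/15)
4. With LA:AE = r, write λ = r/(r+1) so A = L + λ·(E−L); A is affine-linear in λ
Every point depending on A is an affine combination of A and λ-independent points, so each such coordinate is linear in λ; the λ² term in each signed area is a multiple of (E−L)×(E−L) = 0, so 2·[LAY] and 2·[ETY] are each linear in λ. Evaluating at λ=0 and λ=1:
  2·[LAY] = -7/45·λ,   2·[ETY] = 1/3
So [LAY]:[ETY] = (-7/45·λ) / (1/3). Setting this equal to -7/40:
  -7/45·λ = -7/40·(1/3)  ⇒  λ = 3/8
Then r = λ/(1−λ) = (3/8)/(5/8) = 3/5. Check: with r = 3/5, A = (17/24, 7/24) and [LAY]:[ETY] = -7/40 as required.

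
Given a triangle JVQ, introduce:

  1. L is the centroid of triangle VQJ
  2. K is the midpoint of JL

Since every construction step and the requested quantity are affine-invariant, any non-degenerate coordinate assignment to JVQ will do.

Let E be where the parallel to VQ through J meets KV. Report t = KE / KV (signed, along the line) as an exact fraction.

Set J = (0, 0), V = (1, 0), Q = (0, 1); any affine frame gives the same invariant.
1. L is the centroid of triangle VQJ ⇒ L = (1/3, 1/3)
2. K is the midpoint of JL ⇒ K = (1/6, 1/6)
through J parallel to VQ: direction (-1, 1); meets KV at E = (-1/4, 1/4)
E = K + t·(V−K) with t = -1/2

t = -1/2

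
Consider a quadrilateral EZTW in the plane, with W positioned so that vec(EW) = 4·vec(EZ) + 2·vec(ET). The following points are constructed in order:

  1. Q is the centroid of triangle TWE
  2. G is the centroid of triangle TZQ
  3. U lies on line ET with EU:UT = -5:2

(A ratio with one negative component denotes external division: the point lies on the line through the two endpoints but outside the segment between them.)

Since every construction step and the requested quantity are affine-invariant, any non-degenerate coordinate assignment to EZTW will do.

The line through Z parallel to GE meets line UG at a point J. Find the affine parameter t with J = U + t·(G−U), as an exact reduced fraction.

t = 53/35

Assign E = (0, 0), Z = (1, 0), T = (0, 1), W = (4, 2) — the answer is frame-independent, so this choice is without loss of generality.
1. Q is the centroid of triangle TWE ⇒ Q = (4/3, 1)
2. G is the centroid of triangle TZQ ⇒ G = (7/9, 2/3)
3. U lies on line ET with EU:UT = -5:2 ⇒ U = (0, 5/3)
through Z parallel to GE: direction (-7/9, -2/3); meets UG at J = (53/45, 16/105)
J = U + t·(G−U) with t = 53/35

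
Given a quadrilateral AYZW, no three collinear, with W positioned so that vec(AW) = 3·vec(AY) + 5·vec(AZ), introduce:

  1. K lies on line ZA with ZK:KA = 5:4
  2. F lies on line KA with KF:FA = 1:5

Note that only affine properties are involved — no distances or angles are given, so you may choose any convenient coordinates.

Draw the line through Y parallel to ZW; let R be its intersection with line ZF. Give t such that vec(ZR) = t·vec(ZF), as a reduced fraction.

t = 63/17

Work in coordinates with A = (0, 0), Y = (1, 0), Z = (0, 1), W = (3, 5).
1. K lies on line ZA with ZK:KA = 5:4 ⇒ K = (0, 4/9)
2. F lies on line KA with KF:FA = 1:5 ⇒ F = (0, 10/27)
through Y parallel to ZW: direction (3, 4); meets ZF at R = (0, -4/3)
R = Z + t·(F−Z) with t = 63/17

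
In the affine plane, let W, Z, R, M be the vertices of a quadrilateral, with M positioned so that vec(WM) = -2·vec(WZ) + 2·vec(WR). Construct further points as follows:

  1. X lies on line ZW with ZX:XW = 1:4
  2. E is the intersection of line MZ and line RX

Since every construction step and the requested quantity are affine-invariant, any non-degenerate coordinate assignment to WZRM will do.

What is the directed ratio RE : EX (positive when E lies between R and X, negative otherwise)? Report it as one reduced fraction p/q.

Choose coordinates W = (0, 0), Z = (1, 0), R = (0, 1), M = (-2, 2).
1. X lies on line ZW with ZX:XW = 1:4 ⇒ X = (4/5, 0)
2. E is the intersection of line MZ and line RX ⇒ E = (4/7, 2/7)
E = R + t·(X−R) with t = 5/7, so RE:EX = t:(1−t) = 5/7:2/7

RE:EX = 5/2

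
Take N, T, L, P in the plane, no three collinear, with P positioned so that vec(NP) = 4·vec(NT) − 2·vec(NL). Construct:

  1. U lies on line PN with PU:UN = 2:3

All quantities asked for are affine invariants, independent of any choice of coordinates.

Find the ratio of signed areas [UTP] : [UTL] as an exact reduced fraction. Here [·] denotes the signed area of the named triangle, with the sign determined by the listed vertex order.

Set N = (0, 0), T = (1, 0), L = (0, 1), P = (4, -2); any affine frame gives the same invariant.
1. U lies on line PN with PU:UN = 2:3 ⇒ U = (12/5, -6/5)
2·[UTP] = -4/5, 2·[UTL] = -1/5
[UTP]:[UTL] = -4/5:-1/5 = 4

[UTP]:[UTL] = 4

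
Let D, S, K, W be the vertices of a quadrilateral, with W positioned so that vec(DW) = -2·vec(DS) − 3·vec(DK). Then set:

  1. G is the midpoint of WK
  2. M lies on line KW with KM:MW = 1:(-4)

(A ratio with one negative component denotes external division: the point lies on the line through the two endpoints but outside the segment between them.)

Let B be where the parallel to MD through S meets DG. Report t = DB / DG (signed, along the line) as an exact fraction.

Assign D = (0, 0), S = (1, 0), K = (0, 1), W = (-2, -3) — the answer is frame-independent, so this choice is without loss of generality.
1. G is the midpoint of WK ⇒ G = (-1, -1)
2. M lies on line KW with KM:MW = 1:(-4) ⇒ M = (2/3, 7/3)
through S parallel to MD: direction (-2/3, -7/3); meets DG at B = (7/5, 7/5)
B = D + t·(G−D) with t = -7/5

t = -7/5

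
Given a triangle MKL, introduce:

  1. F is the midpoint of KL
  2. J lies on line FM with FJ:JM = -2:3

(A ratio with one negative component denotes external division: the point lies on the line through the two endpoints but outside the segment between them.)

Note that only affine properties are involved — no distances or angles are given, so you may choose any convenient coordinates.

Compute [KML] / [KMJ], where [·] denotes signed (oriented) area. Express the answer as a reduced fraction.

Set M = (0, 0), K = (1, 0), L = (0, 1); any affine frame gives the same invariant.
1. F is the midpoint of KL ⇒ F = (1/2, 1/2)
2. J lies on line FM with FJ:JM = -2:3 ⇒ J = (3/2, 3/2)
2·[KML] = -1, 2·[KMJ] = -3/2
[KML]:[KMJ] = -1:-3/2 = 2/3

[KML]:[KMJ] = 2/3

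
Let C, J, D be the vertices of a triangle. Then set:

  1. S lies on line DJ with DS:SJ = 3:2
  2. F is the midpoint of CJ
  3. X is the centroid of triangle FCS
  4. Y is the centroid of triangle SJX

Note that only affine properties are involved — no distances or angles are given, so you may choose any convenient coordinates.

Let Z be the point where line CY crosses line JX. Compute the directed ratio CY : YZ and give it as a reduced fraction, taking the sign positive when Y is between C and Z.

CY:YZ = -3

Assign C = (0, 0), J = (1, 0), D = (0, 1) — the answer is frame-independent, so this choice is without loss of generality.
1. S lies on line DJ with DS:SJ = 3:2 ⇒ S = (3/5, 2/5)
2. F is the midpoint of CJ ⇒ F = (1/2, 0)
3. X is the centroid of triangle FCS ⇒ X = (11/30, 2/15)
4. Y is the centroid of triangle SJX ⇒ Y = (59/90, 8/45)
line CY meets JX at Z = (59/135, 16/135)
Y = C + t·(Z−C) with t = 3/2, so CY:YZ = 3/2:-1/2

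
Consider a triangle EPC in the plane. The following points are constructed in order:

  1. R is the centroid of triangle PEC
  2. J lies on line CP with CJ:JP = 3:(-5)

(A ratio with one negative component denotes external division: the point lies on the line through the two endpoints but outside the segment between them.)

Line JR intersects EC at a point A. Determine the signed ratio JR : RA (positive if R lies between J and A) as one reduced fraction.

JR:RA = -11/2

Work in coordinates with E = (0, 0), P = (1, 0), C = (0, 1).
1. R is the centroid of triangle PEC ⇒ R = (1/3, 1/3)
2. J lies on line CP with CJ:JP = 3:(-5) ⇒ J = (-3/2, 5/2)
line JR meets EC at A = (0, 8/11)
R = J + t·(A−J) with t = 11/9, so JR:RA = 11/9:-2/9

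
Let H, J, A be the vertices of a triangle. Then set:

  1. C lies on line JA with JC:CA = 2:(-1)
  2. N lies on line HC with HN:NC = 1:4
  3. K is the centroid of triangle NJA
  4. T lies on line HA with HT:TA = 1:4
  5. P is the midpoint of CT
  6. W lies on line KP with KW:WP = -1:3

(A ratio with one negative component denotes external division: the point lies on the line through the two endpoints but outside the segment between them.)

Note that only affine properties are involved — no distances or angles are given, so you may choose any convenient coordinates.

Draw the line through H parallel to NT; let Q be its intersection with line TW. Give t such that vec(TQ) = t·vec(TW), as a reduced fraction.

Set H = (0, 0), J = (1, 0), A = (0, 1); any affine frame gives the same invariant.
1. C lies on line JA with JC:CA = 2:(-1) ⇒ C = (-1, 2)
2. N lies on line HC with HN:NC = 1:4 ⇒ N = (-1/5, 2/5)
3. K is the centroid of triangle NJA ⇒ K = (4/15, 7/15)
4. T lies on line HA with HT:TA = 1:4 ⇒ T = (0, 1/5)
5. P is the midpoint of CT ⇒ P = (-1/2, 11/10)
6. W lies on line KP with KW:WP = -1:3 ⇒ W = (13/20, 3/20)
through H parallel to NT: direction (1/5, -1/5); meets TW at Q = (-13/60, 13/60)
Q = T + t·(W−T) with t = -1/3

t = -1/3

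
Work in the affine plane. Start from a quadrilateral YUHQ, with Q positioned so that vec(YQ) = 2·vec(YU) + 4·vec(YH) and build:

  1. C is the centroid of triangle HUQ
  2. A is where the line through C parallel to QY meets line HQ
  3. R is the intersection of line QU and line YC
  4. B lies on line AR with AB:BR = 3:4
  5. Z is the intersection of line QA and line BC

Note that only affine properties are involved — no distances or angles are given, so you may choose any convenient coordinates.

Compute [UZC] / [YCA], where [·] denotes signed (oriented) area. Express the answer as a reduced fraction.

Work in coordinates with Y = (0, 0), U = (1, 0), H = (0, 1), Q = (2, 4).
1. C is the centroid of triangle HUQ ⇒ C = (1, 5/3)
2. A is where the line through C parallel to QY meets line HQ ⇒ A = (8/3, 5)
3. R is the intersection of line QU and line YC ⇒ R = (12/7, 20/7)
4. B lies on line AR with AB:BR = 3:4 ⇒ B = (332/147, 200/49)
5. Z is the intersection of line QA and line BC ⇒ Z = (278/93, 170/31)
2·[UZC] = 925/279, 2·[YCA] = 5/9
[UZC]:[YCA] = 925/279:5/9 = 185/31

[UZC]:[YCA] = 185/31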